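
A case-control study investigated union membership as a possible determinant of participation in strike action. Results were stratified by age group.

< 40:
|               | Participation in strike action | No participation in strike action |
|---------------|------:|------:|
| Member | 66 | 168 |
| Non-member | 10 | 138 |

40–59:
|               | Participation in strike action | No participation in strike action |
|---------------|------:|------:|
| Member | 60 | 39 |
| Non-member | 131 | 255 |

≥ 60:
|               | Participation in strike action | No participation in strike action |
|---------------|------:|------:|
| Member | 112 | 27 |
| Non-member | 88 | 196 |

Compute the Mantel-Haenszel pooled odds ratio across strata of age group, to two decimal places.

5.22

OR_MH = Σ(aᵢdᵢ/nᵢ) / Σ(bᵢcᵢ/nᵢ), where nᵢ is the stratum total.
Stratum 1 (< 40): n = 382; a·d/n = 66·138/382 = 23.8429; b·c/n = 168·10/382 = 4.3979
Stratum 2 (40–59): n = 485; a·d/n = 60·255/485 = 31.5464; b·c/n = 39·131/485 = 10.5340
Stratum 3 (≥ 60): n = 423; a·d/n = 112·196/423 = 51.8960; b·c/n = 27·88/423 = 5.6170
OR_MH = (23.8429 + 31.5464 + 51.8960) / (4.3979 + 10.5340 + 5.6170) = 107.2853 / 20.5489 = 5.22096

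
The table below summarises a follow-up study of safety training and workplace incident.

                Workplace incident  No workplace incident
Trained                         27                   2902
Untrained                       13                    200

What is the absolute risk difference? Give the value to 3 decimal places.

Cells: a = 27, b = 2902, c = 13, d = 200.
Risk in exposed = 27/2929 = 0.009218; risk in unexposed = 13/213 = 0.061033.
Risk difference = 0.009218 − 0.061033 = -0.051815

-0.052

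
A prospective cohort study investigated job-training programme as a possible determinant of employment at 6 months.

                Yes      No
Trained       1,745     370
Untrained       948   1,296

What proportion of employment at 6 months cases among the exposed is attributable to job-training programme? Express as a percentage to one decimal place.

48.8

Cells: a = 1745, b = 370, c = 948, d = 1296.
Risk in exposed = 1745/2115 = 0.82506; risk in unexposed = 948/2244 = 0.42246.
RR = 0.82506/0.42246 = 1.95299
AR% = (RR − 1)/RR × 100 = (1.95299 − 1)/1.95299 × 100 = 48.7964%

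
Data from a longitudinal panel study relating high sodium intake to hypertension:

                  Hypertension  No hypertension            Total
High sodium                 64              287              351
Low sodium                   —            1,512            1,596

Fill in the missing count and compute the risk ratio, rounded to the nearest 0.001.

3.464

The missing cell is in the unexposed row: 1596 − 1512 = 84.
So a = 64, b = 287, c = 84, d = 1512.
RR = [a/(a+b)] / [c/(c+d)] = (64/351) / (84/1596) = 0.18234/0.05263 = 3.46439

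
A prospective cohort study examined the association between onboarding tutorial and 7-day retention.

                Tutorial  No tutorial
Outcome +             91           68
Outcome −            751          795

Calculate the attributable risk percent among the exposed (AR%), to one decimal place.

27.1

Reading the table with exposure as columns: a = 91 (Tutorial, case), b = 751 (Tutorial, non-case), c = 68 (No tutorial, case), d = 795.
Risk in exposed = 91/842 = 0.10808; risk in unexposed = 68/863 = 0.07879.
RR = 0.10808/0.07879 = 1.37161
AR% = (RR − 1)/RR × 100 = (1.37161 − 1)/1.37161 × 100 = 27.0931%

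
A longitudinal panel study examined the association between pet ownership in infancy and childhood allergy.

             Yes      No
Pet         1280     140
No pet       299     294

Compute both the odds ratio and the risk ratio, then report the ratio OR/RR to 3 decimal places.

Cells: a = 1280, b = 140, c = 299, d = 294.
OR = (1280·294)/(140·299) = 376320/41860 = 8.98997
Risk in exposed = 1280/1420 = 0.90141; risk in unexposed = 299/593 = 0.50422; RR = 1.78774
OR/RR = 8.98997 / 1.78774 = 5.02867
The outcome is not rare, so the OR lies further from 1 than the RR.

5.029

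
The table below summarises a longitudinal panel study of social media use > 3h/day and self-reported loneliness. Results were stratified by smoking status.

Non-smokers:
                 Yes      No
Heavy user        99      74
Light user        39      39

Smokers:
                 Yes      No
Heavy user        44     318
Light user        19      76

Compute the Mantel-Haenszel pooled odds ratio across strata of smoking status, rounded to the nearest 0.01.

OR_MH = Σ(aᵢdᵢ/nᵢ) / Σ(bᵢcᵢ/nᵢ), where nᵢ is the stratum total.
Stratum 1 (Non-smokers): n = 251; a·d/n = 99·39/251 = 15.3825; b·c/n = 74·39/251 = 11.4980
Stratum 2 (Smokers): n = 457; a·d/n = 44·76/457 = 7.3173; b·c/n = 318·19/457 = 13.2210
OR_MH = (15.3825 + 7.3173) / (11.4980 + 13.2210) = 22.6998 / 24.7190 = 0.91831

0.92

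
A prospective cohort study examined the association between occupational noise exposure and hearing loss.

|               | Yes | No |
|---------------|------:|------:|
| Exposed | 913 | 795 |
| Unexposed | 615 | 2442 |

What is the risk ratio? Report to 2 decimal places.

Cells: a = 913, b = 795, c = 615, d = 2442.
Risk in exposed = 913/1708 = 0.53454; risk in unexposed = 615/3057 = 0.20118.
RR = 0.53454 / 0.20118 = 2.65707
The risk among the exposed is 2.66 times that among the unexposed.

2.66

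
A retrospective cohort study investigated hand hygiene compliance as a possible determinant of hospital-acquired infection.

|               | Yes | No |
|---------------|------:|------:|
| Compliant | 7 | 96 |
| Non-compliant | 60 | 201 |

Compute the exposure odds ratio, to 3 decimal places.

Cells: a = 7, b = 96, c = 60, d = 201.
OR = (a·d)/(b·c) = (7 × 201) / (96 × 60) = 1407 / 5760 = 0.24427
Exposure is associated with lower odds of hospital-acquired infection (OR = 0.24 < 1).

0.244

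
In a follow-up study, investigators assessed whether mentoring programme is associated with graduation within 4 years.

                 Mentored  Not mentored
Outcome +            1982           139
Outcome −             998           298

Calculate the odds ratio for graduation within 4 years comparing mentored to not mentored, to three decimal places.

Reading the table with exposure as columns: a = 1982 (Mentored, case), b = 998 (Mentored, non-case), c = 139 (Not mentored, case), d = 298.
OR = (a·d)/(b·c) = (1982 × 298) / (998 × 139) = 590636 / 138722 = 4.25770
The odds of graduation within 4 years are about 4.26 times as high in the mentored group.

4.258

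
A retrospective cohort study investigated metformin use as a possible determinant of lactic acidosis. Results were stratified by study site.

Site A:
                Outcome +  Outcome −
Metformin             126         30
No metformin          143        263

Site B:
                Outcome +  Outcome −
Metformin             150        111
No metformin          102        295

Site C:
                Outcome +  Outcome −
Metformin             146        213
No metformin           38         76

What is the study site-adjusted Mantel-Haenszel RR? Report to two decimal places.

RR_MH = Σ(aᵢ·n₀ᵢ/nᵢ) / Σ(cᵢ·n₁ᵢ/nᵢ), with n₁ᵢ = aᵢ+bᵢ (exposed), n₀ᵢ = cᵢ+dᵢ (unexposed), nᵢ = n₁ᵢ+n₀ᵢ.
Stratum 1 (Site A): n₁ = 156, n₀ = 406, n = 562; a·n₀/n = 126·406/562 = 91.0249; c·n₁/n = 143·156/562 = 39.6940
Stratum 2 (Site B): n₁ = 261, n₀ = 397, n = 658; a·n₀/n = 150·397/658 = 90.5015; c·n₁/n = 102·261/658 = 40.4590
Stratum 3 (Site C): n₁ = 359, n₀ = 114, n = 473; a·n₀/n = 146·114/473 = 35.1882; c·n₁/n = 38·359/473 = 28.8414
RR_MH = (91.0249 + 90.5015 + 35.1882) / (39.6940 + 40.4590 + 28.8414) = 216.7146 / 108.9944 = 1.98831

1.99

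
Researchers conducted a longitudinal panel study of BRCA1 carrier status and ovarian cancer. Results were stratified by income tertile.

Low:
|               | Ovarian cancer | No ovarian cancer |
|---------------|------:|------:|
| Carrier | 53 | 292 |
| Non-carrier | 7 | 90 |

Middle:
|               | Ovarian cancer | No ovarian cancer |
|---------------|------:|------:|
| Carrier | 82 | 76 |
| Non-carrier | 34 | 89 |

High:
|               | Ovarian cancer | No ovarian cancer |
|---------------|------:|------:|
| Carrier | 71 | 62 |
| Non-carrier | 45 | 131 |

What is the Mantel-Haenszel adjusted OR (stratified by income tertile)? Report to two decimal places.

2.93

OR_MH = Σ(aᵢdᵢ/nᵢ) / Σ(bᵢcᵢ/nᵢ), where nᵢ is the stratum total.
Stratum 1 (Low): n = 442; a·d/n = 53·90/442 = 10.7919; b·c/n = 292·7/442 = 4.6244
Stratum 2 (Middle): n = 281; a·d/n = 82·89/281 = 25.9715; b·c/n = 76·34/281 = 9.1957
Stratum 3 (High): n = 309; a·d/n = 71·131/309 = 30.1003; b·c/n = 62·45/309 = 9.0291
OR_MH = (10.7919 + 25.9715 + 30.1003) / (4.6244 + 9.1957 + 9.0291) = 66.8637 / 22.8493 = 2.92629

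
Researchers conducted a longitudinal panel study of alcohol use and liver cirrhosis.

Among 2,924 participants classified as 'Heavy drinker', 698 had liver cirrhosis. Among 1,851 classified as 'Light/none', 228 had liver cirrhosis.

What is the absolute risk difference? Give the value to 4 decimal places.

0.1155

From the description: a = 698, b = 2226, c = 228, d = 1623.
Risk in exposed = 698/2924 = 0.238714; risk in unexposed = 228/1851 = 0.123177.
Risk difference = 0.238714 − 0.123177 = 0.115537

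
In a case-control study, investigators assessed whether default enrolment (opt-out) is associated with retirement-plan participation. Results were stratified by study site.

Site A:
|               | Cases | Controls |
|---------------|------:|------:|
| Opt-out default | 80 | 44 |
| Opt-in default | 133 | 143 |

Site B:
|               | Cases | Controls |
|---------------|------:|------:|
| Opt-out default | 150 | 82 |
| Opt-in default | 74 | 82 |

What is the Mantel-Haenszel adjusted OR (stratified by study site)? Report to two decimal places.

OR_MH = Σ(aᵢdᵢ/nᵢ) / Σ(bᵢcᵢ/nᵢ), where nᵢ is the stratum total.
Stratum 1 (Site A): n = 400; a·d/n = 80·143/400 = 28.6000; b·c/n = 44·133/400 = 14.6300
Stratum 2 (Site B): n = 388; a·d/n = 150·82/388 = 31.7010; b·c/n = 82·74/388 = 15.6392
OR_MH = (28.6000 + 31.7010) / (14.6300 + 15.6392) = 60.3010 / 30.2692 = 1.99216

1.99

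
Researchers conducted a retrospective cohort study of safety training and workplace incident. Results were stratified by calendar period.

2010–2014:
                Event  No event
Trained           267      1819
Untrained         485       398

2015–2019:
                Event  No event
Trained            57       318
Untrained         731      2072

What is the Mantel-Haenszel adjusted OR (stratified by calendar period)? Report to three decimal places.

0.197

OR_MH = Σ(aᵢdᵢ/nᵢ) / Σ(bᵢcᵢ/nᵢ), where nᵢ is the stratum total.
Stratum 1 (2010–2014): n = 2969; a·d/n = 267·398/2969 = 35.7918; b·c/n = 1819·485/2969 = 297.1421
Stratum 2 (2015–2019): n = 3178; a·d/n = 57·2072/3178 = 37.1630; b·c/n = 318·731/3178 = 73.1460
OR_MH = (35.7918 + 37.1630) / (297.1421 + 73.1460) = 72.9548 / 370.2881 = 0.19702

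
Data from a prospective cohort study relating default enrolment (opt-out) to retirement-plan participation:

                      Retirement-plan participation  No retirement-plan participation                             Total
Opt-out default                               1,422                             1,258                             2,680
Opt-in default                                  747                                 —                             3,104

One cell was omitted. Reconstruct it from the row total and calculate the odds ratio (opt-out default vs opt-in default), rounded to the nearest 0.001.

3.567

The missing cell is in the unexposed row: 3104 − 747 = 2357.
So a = 1422, b = 1258, c = 747, d = 2357.
OR = (a·d)/(b·c) = (1422 × 2357) / (1258 × 747) = 3351654 / 939726 = 3.56663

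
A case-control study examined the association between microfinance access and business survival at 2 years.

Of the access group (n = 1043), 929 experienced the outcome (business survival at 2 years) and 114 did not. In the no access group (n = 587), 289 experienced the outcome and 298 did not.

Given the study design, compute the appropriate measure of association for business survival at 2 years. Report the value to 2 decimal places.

8.40

From the description: a = 929, b = 114, c = 289, d = 298.
This is a case-control study: participants were sampled on outcome status, so risks in the source population cannot be estimated directly — relative risk is not valid here. The odds ratio is the appropriate measure.
OR = (a·d)/(b·c) = (929 × 298) / (114 × 289) = 276842 / 32946 = 8.40290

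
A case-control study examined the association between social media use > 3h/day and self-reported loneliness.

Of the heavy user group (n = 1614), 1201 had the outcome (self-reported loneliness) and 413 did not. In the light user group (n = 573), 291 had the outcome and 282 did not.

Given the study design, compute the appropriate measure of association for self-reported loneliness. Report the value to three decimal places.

From the description: a = 1201, b = 413, c = 291, d = 282.
This is a case-control study: participants were sampled on outcome status, so risks in the source population cannot be estimated directly — relative risk is not valid here. The odds ratio is the appropriate measure.
OR = (a·d)/(b·c) = (1201 × 282) / (413 × 291) = 338682 / 120183 = 2.81805

2.818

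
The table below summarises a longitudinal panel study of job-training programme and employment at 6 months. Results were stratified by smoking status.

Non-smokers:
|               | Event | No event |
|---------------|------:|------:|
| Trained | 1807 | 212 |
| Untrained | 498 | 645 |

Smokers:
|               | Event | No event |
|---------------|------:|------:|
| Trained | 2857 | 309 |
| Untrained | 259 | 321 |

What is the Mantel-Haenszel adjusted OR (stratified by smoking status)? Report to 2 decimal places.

OR_MH = Σ(aᵢdᵢ/nᵢ) / Σ(bᵢcᵢ/nᵢ), where nᵢ is the stratum total.
Stratum 1 (Non-smokers): n = 3162; a·d/n = 1807·645/3162 = 368.6006; b·c/n = 212·498/3162 = 33.3890
Stratum 2 (Smokers): n = 3746; a·d/n = 2857·321/3746 = 244.8203; b·c/n = 309·259/3746 = 21.3644
OR_MH = (368.6006 + 244.8203) / (33.3890 + 21.3644) = 613.4209 / 54.7534 = 11.20334

11.20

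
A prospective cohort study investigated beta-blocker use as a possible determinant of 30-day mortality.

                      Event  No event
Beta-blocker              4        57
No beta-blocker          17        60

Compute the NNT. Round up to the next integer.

7

Risk in treated group = 4/61 = 0.06557; risk in control = 17/77 = 0.22078.
Absolute risk reduction = 0.22078 − 0.06557 = 0.15521
NNT = 1 / ARR = 1 / 0.15521 = 6.443 → round up → 7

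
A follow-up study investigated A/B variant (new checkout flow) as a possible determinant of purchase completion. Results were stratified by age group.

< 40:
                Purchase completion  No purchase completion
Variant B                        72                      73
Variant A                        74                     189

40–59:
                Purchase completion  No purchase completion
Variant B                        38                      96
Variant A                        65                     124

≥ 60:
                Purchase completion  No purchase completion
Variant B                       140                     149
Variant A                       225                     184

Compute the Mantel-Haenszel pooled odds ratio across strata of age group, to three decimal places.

OR_MH = Σ(aᵢdᵢ/nᵢ) / Σ(bᵢcᵢ/nᵢ), where nᵢ is the stratum total.
Stratum 1 (< 40): n = 408; a·d/n = 72·189/408 = 33.3529; b·c/n = 73·74/408 = 13.2402
Stratum 2 (40–59): n = 323; a·d/n = 38·124/323 = 14.5882; b·c/n = 96·65/323 = 19.3189
Stratum 3 (≥ 60): n = 698; a·d/n = 140·184/698 = 36.9054; b·c/n = 149·225/698 = 48.0301
OR_MH = (33.3529 + 14.5882 + 36.9054) / (13.2402 + 19.3189 + 48.0301) = 84.8466 / 80.5892 = 1.05283

1.053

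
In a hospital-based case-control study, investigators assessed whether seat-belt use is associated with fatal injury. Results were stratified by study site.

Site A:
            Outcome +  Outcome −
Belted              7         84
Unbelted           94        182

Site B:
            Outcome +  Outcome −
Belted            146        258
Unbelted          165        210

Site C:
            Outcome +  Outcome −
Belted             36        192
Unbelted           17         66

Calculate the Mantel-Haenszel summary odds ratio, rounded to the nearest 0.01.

0.58

OR_MH = Σ(aᵢdᵢ/nᵢ) / Σ(bᵢcᵢ/nᵢ), where nᵢ is the stratum total.
Stratum 1 (Site A): n = 367; a·d/n = 7·182/367 = 3.4714; b·c/n = 84·94/367 = 21.5150
Stratum 2 (Site B): n = 779; a·d/n = 146·210/779 = 39.3582; b·c/n = 258·165/779 = 54.6470
Stratum 3 (Site C): n = 311; a·d/n = 36·66/311 = 7.6399; b·c/n = 192·17/311 = 10.4952
OR_MH = (3.4714 + 39.3582 + 7.6399) / (21.5150 + 54.6470 + 10.4952) = 50.4694 / 86.6571 = 0.58240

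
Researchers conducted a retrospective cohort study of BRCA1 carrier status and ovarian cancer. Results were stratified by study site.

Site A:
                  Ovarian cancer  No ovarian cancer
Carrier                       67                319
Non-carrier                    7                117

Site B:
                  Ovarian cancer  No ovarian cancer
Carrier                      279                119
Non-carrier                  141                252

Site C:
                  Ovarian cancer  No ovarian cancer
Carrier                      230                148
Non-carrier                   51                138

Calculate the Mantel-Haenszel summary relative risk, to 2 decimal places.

2.10

RR_MH = Σ(aᵢ·n₀ᵢ/nᵢ) / Σ(cᵢ·n₁ᵢ/nᵢ), with n₁ᵢ = aᵢ+bᵢ (exposed), n₀ᵢ = cᵢ+dᵢ (unexposed), nᵢ = n₁ᵢ+n₀ᵢ.
Stratum 1 (Site A): n₁ = 386, n₀ = 124, n = 510; a·n₀/n = 67·124/510 = 16.2902; c·n₁/n = 7·386/510 = 5.2980
Stratum 2 (Site B): n₁ = 398, n₀ = 393, n = 791; a·n₀/n = 279·393/791 = 138.6182; c·n₁/n = 141·398/791 = 70.9456
Stratum 3 (Site C): n₁ = 378, n₀ = 189, n = 567; a·n₀/n = 230·189/567 = 76.6667; c·n₁/n = 51·378/567 = 34.0000
RR_MH = (16.2902 + 138.6182 + 76.6667) / (5.2980 + 70.9456 + 34.0000) = 231.5751 / 110.2437 = 2.10057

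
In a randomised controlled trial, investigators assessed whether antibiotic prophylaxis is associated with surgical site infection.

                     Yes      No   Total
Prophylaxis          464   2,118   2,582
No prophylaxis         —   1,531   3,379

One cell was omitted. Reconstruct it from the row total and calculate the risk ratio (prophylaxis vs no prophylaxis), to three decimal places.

The missing cell is in the unexposed row: 3379 − 1531 = 1848.
So a = 464, b = 2118, c = 1848, d = 1531.
RR = [a/(a+b)] / [c/(c+d)] = (464/2582) / (1848/3379) = 0.17971/0.54691 = 0.32859

0.329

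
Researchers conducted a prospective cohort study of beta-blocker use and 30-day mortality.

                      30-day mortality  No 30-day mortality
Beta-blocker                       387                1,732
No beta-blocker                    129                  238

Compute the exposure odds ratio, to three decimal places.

Cells: a = 387, b = 1732, c = 129, d = 238.
OR = (a·d)/(b·c) = (387 × 238) / (1732 × 129) = 92106 / 223428 = 0.41224
Exposure is associated with lower odds of 30-day mortality (OR = 0.41 < 1).

0.412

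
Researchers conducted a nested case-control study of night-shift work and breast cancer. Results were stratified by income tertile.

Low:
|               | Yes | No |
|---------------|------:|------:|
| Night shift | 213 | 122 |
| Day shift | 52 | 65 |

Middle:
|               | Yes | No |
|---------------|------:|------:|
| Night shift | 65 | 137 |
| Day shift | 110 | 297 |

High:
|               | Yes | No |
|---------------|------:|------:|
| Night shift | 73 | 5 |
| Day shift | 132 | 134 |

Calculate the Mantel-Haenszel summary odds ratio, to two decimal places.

OR_MH = Σ(aᵢdᵢ/nᵢ) / Σ(bᵢcᵢ/nᵢ), where nᵢ is the stratum total.
Stratum 1 (Low): n = 452; a·d/n = 213·65/452 = 30.6305; b·c/n = 122·52/452 = 14.0354
Stratum 2 (Middle): n = 609; a·d/n = 65·297/609 = 31.6995; b·c/n = 137·110/609 = 24.7455
Stratum 3 (High): n = 344; a·d/n = 73·134/344 = 28.4360; b·c/n = 5·132/344 = 1.9186
OR_MH = (30.6305 + 31.6995 + 28.4360) / (14.0354 + 24.7455 + 1.9186) = 90.7661 / 40.6995 = 2.23015

2.23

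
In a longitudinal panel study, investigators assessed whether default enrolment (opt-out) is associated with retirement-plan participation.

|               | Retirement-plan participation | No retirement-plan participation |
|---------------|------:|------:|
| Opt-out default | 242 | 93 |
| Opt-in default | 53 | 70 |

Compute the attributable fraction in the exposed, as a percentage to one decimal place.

40.4

Cells: a = 242, b = 93, c = 53, d = 70.
Risk in exposed = 242/335 = 0.72239; risk in unexposed = 53/123 = 0.43089.
RR = 0.72239/0.43089 = 1.67649
AR% = (RR − 1)/RR × 100 = (1.67649 − 1)/1.67649 × 100 = 40.3514%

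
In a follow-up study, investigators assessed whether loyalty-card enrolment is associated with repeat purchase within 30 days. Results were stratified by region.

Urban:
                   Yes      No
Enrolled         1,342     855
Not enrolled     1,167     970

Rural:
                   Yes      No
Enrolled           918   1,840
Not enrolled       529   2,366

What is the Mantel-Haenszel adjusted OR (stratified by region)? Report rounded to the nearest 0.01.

OR_MH = Σ(aᵢdᵢ/nᵢ) / Σ(bᵢcᵢ/nᵢ), where nᵢ is the stratum total.
Stratum 1 (Urban): n = 4334; a·d/n = 1342·970/4334 = 300.3553; b·c/n = 855·1167/4334 = 230.2227
Stratum 2 (Rural): n = 5653; a·d/n = 918·2366/5653 = 384.2186; b·c/n = 1840·529/5653 = 172.1847
OR_MH = (300.3553 + 384.2186) / (230.2227 + 172.1847) = 684.5740 / 402.4073 = 1.70120

1.70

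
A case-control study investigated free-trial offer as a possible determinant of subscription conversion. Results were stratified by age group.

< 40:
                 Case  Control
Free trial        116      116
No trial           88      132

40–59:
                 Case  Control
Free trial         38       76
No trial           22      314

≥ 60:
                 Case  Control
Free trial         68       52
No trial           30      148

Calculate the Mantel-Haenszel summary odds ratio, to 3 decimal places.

2.986

OR_MH = Σ(aᵢdᵢ/nᵢ) / Σ(bᵢcᵢ/nᵢ), where nᵢ is the stratum total.
Stratum 1 (< 40): n = 452; a·d/n = 116·132/452 = 33.8761; b·c/n = 116·88/452 = 22.5841
Stratum 2 (40–59): n = 450; a·d/n = 38·314/450 = 26.5156; b·c/n = 76·22/450 = 3.7156
Stratum 3 (≥ 60): n = 298; a·d/n = 68·148/298 = 33.7718; b·c/n = 52·30/298 = 5.2349
OR_MH = (33.8761 + 26.5156 + 33.7718) / (22.5841 + 3.7156 + 5.2349) = 94.1635 / 31.5345 = 2.98604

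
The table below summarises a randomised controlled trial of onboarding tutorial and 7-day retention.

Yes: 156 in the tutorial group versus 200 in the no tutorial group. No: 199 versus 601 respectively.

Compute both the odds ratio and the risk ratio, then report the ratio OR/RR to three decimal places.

1.338

From the description: a = 156, b = 199, c = 200, d = 601.
OR = (156·601)/(199·200) = 93756/39800 = 2.35568
Risk in exposed = 156/355 = 0.43944; risk in unexposed = 200/801 = 0.24969; RR = 1.75994
OR/RR = 2.35568 / 1.75994 = 1.33850
The outcome is not rare, so the OR lies further from 1 than the RR.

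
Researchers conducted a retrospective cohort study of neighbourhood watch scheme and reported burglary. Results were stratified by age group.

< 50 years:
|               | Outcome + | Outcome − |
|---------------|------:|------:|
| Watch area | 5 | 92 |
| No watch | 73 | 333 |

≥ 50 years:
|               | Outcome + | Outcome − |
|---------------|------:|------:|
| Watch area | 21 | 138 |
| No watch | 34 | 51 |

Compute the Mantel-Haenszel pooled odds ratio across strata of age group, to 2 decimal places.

OR_MH = Σ(aᵢdᵢ/nᵢ) / Σ(bᵢcᵢ/nᵢ), where nᵢ is the stratum total.
Stratum 1 (< 50 years): n = 503; a·d/n = 5·333/503 = 3.3101; b·c/n = 92·73/503 = 13.3519
Stratum 2 (≥ 50 years): n = 244; a·d/n = 21·51/244 = 4.3893; b·c/n = 138·34/244 = 19.2295
OR_MH = (3.3101 + 4.3893) / (13.3519 + 19.2295) = 7.6995 / 32.5814 = 0.23632

0.24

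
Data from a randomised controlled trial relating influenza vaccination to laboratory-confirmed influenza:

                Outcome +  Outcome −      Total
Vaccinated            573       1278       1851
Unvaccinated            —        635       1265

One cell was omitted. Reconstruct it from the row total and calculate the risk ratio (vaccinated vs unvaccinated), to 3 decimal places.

0.622

The missing cell is in the unexposed row: 1265 − 635 = 630.
So a = 573, b = 1278, c = 630, d = 635.
RR = [a/(a+b)] / [c/(c+d)] = (573/1851) / (630/1265) = 0.30956/0.49802 = 0.62158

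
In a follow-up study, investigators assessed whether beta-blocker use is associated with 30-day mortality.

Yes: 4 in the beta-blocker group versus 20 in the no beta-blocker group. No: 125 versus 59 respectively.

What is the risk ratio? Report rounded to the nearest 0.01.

0.12

From the description: a = 4, b = 125, c = 20, d = 59.
Risk in exposed = 4/129 = 0.03101; risk in unexposed = 20/79 = 0.25316.
RR = 0.03101 / 0.25316 = 0.12248
The risk is 88% lower among the exposed than among the unexposed.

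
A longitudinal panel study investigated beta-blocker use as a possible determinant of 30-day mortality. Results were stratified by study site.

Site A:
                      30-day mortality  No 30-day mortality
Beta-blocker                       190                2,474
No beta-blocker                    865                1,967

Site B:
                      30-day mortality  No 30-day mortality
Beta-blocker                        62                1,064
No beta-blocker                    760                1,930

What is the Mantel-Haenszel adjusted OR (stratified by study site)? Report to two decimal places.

OR_MH = Σ(aᵢdᵢ/nᵢ) / Σ(bᵢcᵢ/nᵢ), where nᵢ is the stratum total.
Stratum 1 (Site A): n = 5496; a·d/n = 190·1967/5496 = 68.0004; b·c/n = 2474·865/5496 = 389.3759
Stratum 2 (Site B): n = 3816; a·d/n = 62·1930/3816 = 31.3574; b·c/n = 1064·760/3816 = 211.9078
OR_MH = (68.0004 + 31.3574) / (389.3759 + 211.9078) = 99.3578 / 601.2837 = 0.16524

0.17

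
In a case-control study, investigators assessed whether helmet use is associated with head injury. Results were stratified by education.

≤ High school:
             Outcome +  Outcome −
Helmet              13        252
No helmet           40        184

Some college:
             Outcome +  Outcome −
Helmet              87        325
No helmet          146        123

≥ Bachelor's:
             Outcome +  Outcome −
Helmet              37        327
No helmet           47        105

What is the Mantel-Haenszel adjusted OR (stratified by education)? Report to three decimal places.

OR_MH = Σ(aᵢdᵢ/nᵢ) / Σ(bᵢcᵢ/nᵢ), where nᵢ is the stratum total.
Stratum 1 (≤ High school): n = 489; a·d/n = 13·184/489 = 4.8916; b·c/n = 252·40/489 = 20.6135
Stratum 2 (Some college): n = 681; a·d/n = 87·123/681 = 15.7137; b·c/n = 325·146/681 = 69.6769
Stratum 3 (≥ Bachelor's): n = 516; a·d/n = 37·105/516 = 7.5291; b·c/n = 327·47/516 = 29.7849
OR_MH = (4.8916 + 15.7137 + 7.5291) / (20.6135 + 69.6769 + 29.7849) = 28.1343 / 120.0753 = 0.23431

0.234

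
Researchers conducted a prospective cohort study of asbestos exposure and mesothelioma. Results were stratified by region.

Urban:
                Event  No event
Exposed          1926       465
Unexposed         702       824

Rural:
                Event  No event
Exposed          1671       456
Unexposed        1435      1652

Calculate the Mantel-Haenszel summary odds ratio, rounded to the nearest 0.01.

OR_MH = Σ(aᵢdᵢ/nᵢ) / Σ(bᵢcᵢ/nᵢ), where nᵢ is the stratum total.
Stratum 1 (Urban): n = 3917; a·d/n = 1926·824/3917 = 405.1631; b·c/n = 465·702/3917 = 83.3367
Stratum 2 (Rural): n = 5214; a·d/n = 1671·1652/5214 = 529.4384; b·c/n = 456·1435/5214 = 125.5006
OR_MH = (405.1631 + 529.4384) / (83.3367 + 125.5006) = 934.6016 / 208.8373 = 4.47526

4.48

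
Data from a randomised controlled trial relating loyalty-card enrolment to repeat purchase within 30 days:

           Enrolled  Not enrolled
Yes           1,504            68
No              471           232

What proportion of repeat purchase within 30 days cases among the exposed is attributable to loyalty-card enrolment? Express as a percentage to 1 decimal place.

70.2

Reading the table with exposure as columns: a = 1504 (Enrolled, case), b = 471 (Enrolled, non-case), c = 68 (Not enrolled, case), d = 232.
Risk in exposed = 1504/1975 = 0.76152; risk in unexposed = 68/300 = 0.22667.
RR = 0.76152/0.22667 = 3.35964
AR% = (RR − 1)/RR × 100 = (3.35964 − 1)/3.35964 × 100 = 70.2349%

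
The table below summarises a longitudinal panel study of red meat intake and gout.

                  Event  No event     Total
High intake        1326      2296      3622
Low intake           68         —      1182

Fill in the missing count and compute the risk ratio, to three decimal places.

6.364

The missing cell is in the unexposed row: 1182 − 68 = 1114.
So a = 1326, b = 2296, c = 68, d = 1114.
RR = [a/(a+b)] / [c/(c+d)] = (1326/3622) / (68/1182) = 0.36610/0.05753 = 6.36361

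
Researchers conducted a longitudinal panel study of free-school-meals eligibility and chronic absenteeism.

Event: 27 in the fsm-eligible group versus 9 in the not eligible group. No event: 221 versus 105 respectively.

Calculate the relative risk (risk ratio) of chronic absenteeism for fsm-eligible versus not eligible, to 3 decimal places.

From the description: a = 27, b = 221, c = 9, d = 105.
Risk in exposed = 27/248 = 0.10887; risk in unexposed = 9/114 = 0.07895.
RR = 0.10887 / 0.07895 = 1.37903
The risk among the exposed is 1.38 times that among the unexposed.

1.379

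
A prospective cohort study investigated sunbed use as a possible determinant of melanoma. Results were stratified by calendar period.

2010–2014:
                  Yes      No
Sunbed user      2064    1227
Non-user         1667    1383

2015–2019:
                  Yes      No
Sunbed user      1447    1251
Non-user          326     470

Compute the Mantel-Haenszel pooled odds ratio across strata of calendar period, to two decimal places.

1.47

OR_MH = Σ(aᵢdᵢ/nᵢ) / Σ(bᵢcᵢ/nᵢ), where nᵢ is the stratum total.
Stratum 1 (2010–2014): n = 6341; a·d/n = 2064·1383/6341 = 450.1675; b·c/n = 1227·1667/6341 = 322.5688
Stratum 2 (2015–2019): n = 3494; a·d/n = 1447·470/3494 = 194.6451; b·c/n = 1251·326/3494 = 116.7218
OR_MH = (450.1675 + 194.6451) / (322.5688 + 116.7218) = 644.8126 / 439.2906 = 1.46785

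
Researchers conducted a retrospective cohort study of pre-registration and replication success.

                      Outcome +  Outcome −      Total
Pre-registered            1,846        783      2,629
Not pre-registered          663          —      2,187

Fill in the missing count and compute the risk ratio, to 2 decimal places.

2.32

The missing cell is in the unexposed row: 2187 − 663 = 1524.
So a = 1846, b = 783, c = 663, d = 1524.
RR = [a/(a+b)] / [c/(c+d)] = (1846/2629) / (663/2187) = 0.70217/0.30316 = 2.31620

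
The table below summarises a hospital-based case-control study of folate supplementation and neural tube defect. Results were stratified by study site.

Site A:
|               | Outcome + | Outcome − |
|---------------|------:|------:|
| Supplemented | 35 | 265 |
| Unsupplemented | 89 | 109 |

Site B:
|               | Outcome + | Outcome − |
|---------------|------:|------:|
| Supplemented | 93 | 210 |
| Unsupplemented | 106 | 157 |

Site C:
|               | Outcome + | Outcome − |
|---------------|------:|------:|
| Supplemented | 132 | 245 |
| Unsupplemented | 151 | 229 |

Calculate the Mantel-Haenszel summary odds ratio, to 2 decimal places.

0.54

OR_MH = Σ(aᵢdᵢ/nᵢ) / Σ(bᵢcᵢ/nᵢ), where nᵢ is the stratum total.
Stratum 1 (Site A): n = 498; a·d/n = 35·109/498 = 7.6606; b·c/n = 265·89/498 = 47.3594
Stratum 2 (Site B): n = 566; a·d/n = 93·157/566 = 25.7968; b·c/n = 210·106/566 = 39.3286
Stratum 3 (Site C): n = 757; a·d/n = 132·229/757 = 39.9313; b·c/n = 245·151/757 = 48.8705
OR_MH = (7.6606 + 25.7968 + 39.9313) / (47.3594 + 39.3286 + 48.8705) = 73.3888 / 135.5586 = 0.54138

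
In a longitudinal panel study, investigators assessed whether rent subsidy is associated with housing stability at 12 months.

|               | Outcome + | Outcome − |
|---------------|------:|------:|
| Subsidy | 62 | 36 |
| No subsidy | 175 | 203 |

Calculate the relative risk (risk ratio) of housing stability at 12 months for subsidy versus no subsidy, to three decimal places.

Cells: a = 62, b = 36, c = 175, d = 203.
Risk in exposed = 62/98 = 0.63265; risk in unexposed = 175/378 = 0.46296.
RR = 0.63265 / 0.46296 = 1.36653
The risk among the exposed is 1.37 times that among the unexposed.

1.367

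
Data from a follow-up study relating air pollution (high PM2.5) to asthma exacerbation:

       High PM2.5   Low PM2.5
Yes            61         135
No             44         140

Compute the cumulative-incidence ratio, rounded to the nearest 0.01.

1.18

Reading the table with exposure as columns: a = 61 (High PM2.5, case), b = 44 (High PM2.5, non-case), c = 135 (Low PM2.5, case), d = 140.
Risk in exposed = 61/105 = 0.58095; risk in unexposed = 135/275 = 0.49091.
RR = 0.58095 / 0.49091 = 1.18342
The risk among the exposed is 1.18 times that among the unexposed.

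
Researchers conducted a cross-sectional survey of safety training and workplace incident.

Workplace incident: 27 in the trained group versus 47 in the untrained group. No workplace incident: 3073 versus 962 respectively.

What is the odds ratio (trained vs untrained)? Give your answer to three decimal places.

From the description: a = 27, b = 3073, c = 47, d = 962.
OR = (a·d)/(b·c) = (27 × 962) / (3073 × 47) = 25974 / 144431 = 0.17984
Exposure is associated with lower odds of workplace incident (OR = 0.18 < 1).

0.180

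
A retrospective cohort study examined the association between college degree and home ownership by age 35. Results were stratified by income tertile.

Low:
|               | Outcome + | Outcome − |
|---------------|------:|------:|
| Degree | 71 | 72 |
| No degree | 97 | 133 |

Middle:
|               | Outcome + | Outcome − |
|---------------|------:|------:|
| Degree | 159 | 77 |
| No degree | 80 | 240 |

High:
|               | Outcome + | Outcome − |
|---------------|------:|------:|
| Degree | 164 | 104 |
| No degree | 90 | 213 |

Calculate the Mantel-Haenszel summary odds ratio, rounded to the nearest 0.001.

OR_MH = Σ(aᵢdᵢ/nᵢ) / Σ(bᵢcᵢ/nᵢ), where nᵢ is the stratum total.
Stratum 1 (Low): n = 373; a·d/n = 71·133/373 = 25.3164; b·c/n = 72·97/373 = 18.7239
Stratum 2 (Middle): n = 556; a·d/n = 159·240/556 = 68.6331; b·c/n = 77·80/556 = 11.0791
Stratum 3 (High): n = 571; a·d/n = 164·213/571 = 61.1769; b·c/n = 104·90/571 = 16.3923
OR_MH = (25.3164 + 68.6331 + 61.1769) / (18.7239 + 11.0791 + 16.3923) = 155.1263 / 46.1953 = 3.35806

3.358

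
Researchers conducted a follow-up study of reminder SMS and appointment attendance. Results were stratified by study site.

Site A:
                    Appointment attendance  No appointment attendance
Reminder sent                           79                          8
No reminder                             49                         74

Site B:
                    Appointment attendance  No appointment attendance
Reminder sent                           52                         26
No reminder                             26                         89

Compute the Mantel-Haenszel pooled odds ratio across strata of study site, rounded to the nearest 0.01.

9.65

OR_MH = Σ(aᵢdᵢ/nᵢ) / Σ(bᵢcᵢ/nᵢ), where nᵢ is the stratum total.
Stratum 1 (Site A): n = 210; a·d/n = 79·74/210 = 27.8381; b·c/n = 8·49/210 = 1.8667
Stratum 2 (Site B): n = 193; a·d/n = 52·89/193 = 23.9793; b·c/n = 26·26/193 = 3.5026
OR_MH = (27.8381 + 23.9793) / (1.8667 + 3.5026) = 51.8174 / 5.3693 = 9.65075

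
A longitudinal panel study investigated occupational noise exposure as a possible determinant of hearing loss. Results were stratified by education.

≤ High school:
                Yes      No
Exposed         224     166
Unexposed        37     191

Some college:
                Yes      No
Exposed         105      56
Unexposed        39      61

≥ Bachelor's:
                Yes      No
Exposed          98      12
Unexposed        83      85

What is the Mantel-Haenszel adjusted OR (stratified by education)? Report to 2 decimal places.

5.65

OR_MH = Σ(aᵢdᵢ/nᵢ) / Σ(bᵢcᵢ/nᵢ), where nᵢ is the stratum total.
Stratum 1 (≤ High school): n = 618; a·d/n = 224·191/618 = 69.2298; b·c/n = 166·37/618 = 9.9385
Stratum 2 (Some college): n = 261; a·d/n = 105·61/261 = 24.5402; b·c/n = 56·39/261 = 8.3678
Stratum 3 (≥ Bachelor's): n = 278; a·d/n = 98·85/278 = 29.9640; b·c/n = 12·83/278 = 3.5827
OR_MH = (69.2298 + 24.5402 + 29.9640) / (9.9385 + 8.3678 + 3.5827) = 123.7340 / 21.8891 = 5.65278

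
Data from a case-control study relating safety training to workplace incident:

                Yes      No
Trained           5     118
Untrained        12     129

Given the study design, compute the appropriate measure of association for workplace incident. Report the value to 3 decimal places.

0.456

Cells: a = 5, b = 118, c = 12, d = 129.
This is a case-control study: participants were sampled on outcome status, so risks in the source population cannot be estimated directly — relative risk is not valid here. The odds ratio is the appropriate measure.
OR = (a·d)/(b·c) = (5 × 129) / (118 × 12) = 645 / 1416 = 0.45551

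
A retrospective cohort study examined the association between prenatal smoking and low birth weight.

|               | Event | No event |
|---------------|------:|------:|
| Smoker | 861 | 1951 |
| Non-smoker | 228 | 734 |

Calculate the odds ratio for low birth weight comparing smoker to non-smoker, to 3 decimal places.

1.421

Cells: a = 861, b = 1951, c = 228, d = 734.
OR = (a·d)/(b·c) = (861 × 734) / (1951 × 228) = 631974 / 444828 = 1.42072
The odds of low birth weight are about 1.42 times as high in the smoker group.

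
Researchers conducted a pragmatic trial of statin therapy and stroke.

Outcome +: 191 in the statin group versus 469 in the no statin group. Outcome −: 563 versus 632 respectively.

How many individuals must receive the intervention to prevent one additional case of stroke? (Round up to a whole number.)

Risk in treated group = 191/754 = 0.25332; risk in control = 469/1101 = 0.42598.
Absolute risk reduction = 0.42598 − 0.25332 = 0.17266
NNT = 1 / ARR = 1 / 0.17266 = 5.792 → round up → 6

6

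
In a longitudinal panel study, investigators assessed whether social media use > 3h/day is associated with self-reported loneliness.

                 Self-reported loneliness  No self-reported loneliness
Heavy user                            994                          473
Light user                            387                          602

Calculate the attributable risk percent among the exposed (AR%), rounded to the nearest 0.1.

Cells: a = 994, b = 473, c = 387, d = 602.
Risk in exposed = 994/1467 = 0.67757; risk in unexposed = 387/989 = 0.39130.
RR = 0.67757/0.39130 = 1.73158
AR% = (RR − 1)/RR × 100 = (1.73158 − 1)/1.73158 × 100 = 42.2491%

42.2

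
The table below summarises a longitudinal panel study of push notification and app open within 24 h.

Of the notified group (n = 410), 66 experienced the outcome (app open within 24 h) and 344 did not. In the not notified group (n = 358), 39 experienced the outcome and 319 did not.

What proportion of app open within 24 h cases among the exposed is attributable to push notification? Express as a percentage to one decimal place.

From the description: a = 66, b = 344, c = 39, d = 319.
Risk in exposed = 66/410 = 0.16098; risk in unexposed = 39/358 = 0.10894.
RR = 0.16098/0.10894 = 1.47767
AR% = (RR − 1)/RR × 100 = (1.47767 − 1)/1.47767 × 100 = 32.3261%

32.3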